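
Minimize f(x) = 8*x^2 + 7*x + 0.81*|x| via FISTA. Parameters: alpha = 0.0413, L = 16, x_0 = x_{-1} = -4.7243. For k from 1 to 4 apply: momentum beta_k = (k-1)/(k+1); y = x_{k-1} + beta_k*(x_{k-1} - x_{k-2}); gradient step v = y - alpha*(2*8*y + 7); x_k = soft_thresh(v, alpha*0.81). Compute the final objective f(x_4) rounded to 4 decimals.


FISTA on f(x) = 8*x^2 + 7*x + 0.81*|x|
L = 16, alpha = 0.0413
Iteration 1: beta = 0.0, y = -4.7243 + 0.0*(-4.7243 + 4.7243) = -4.7243
  grad(y) = -68.5888, v = y - alpha*grad = -1.8916
  prox(v) = soft_thresh(-1.8916, 0.0335) = -1.8581
Iteration 2: beta = 0.3333, y = -1.8581 + 0.3333*(-1.8581 + 4.7243) = -0.9027
  grad(y) = -7.4438, v = y - alpha*grad = -0.5953
  prox(v) = soft_thresh(-0.5953, 0.0335) = -0.5619
Iteration 3: beta = 0.5, y = -0.5619 + 0.5*(-0.5619 + 1.8581) = 0.0863
  grad(y) = 8.3805, v = y - alpha*grad = -0.2598
  prox(v) = soft_thresh(-0.2598, 0.0335) = -0.2264
Iteration 4: beta = 0.6, y = -0.2264 + 0.6*(-0.2264 + 0.5619) = -0.0251
  grad(y) = 6.5985, v = y - alpha*grad = -0.2976
  prox(v) = soft_thresh(-0.2976, 0.0335) = -0.2642
f(x_4) = 8*(-0.2642)^2 + 7*(-0.2642) + 0.81*|-0.2642| = -1.0769


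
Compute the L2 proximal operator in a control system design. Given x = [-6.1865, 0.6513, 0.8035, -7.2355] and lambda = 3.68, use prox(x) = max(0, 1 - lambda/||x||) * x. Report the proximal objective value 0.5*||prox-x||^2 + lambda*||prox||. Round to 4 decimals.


Step 1: Compute ||x||.
||x|| = 9.5758
Step 2: Compute scaling factor.
scale = max(0, 1 - 3.68/9.5758) = 0.6157
Step 3: prox(x) = [-3.809, 0.401, 0.4947, -4.4549]
||prox(x)|| = 5.8958
Step 4: Proximal objective.
0.5*||prox-x||^2 = 6.7712
lambda*||prox|| = 21.6965
Total = 28.4676


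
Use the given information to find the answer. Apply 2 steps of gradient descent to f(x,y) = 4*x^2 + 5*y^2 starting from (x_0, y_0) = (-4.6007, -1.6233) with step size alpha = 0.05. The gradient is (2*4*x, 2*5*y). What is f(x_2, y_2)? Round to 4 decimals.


Gradient descent on f(x,y) = 4*x^2 + 5*y^2.
Starting point: (-4.6007, -1.6233), alpha = 0.05
Step 1: grad_x = 2*4*-4.6007 = -36.8056, grad_y = 2*5*-1.6233 = -16.233
  x_1 = -4.6007 - 0.05*-36.8056 = -2.7604
  y_1 = -1.6233 - 0.05*-16.233 = -0.8117
Step 2: grad_x = 2*4*-2.7604 = -22.0834, grad_y = 2*5*-0.8117 = -8.1165
  x_2 = -2.7604 - 0.05*-22.0834 = -1.6563
  y_2 = -0.8117 - 0.05*-8.1165 = -0.4058
f(-1.6563, -0.4058) = 4*(-1.6563)^2 + 5*(-0.4058)^2 = 11.7962


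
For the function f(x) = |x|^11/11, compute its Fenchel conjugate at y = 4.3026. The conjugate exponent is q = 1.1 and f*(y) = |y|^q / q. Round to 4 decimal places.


The conjugate exponent q satisfies 1/p + 1/q = 1.
p = 11, so q = 11/(11 - 1) = 1.1
|y|^q = 4.3026^1.1 = 4.9786
f*(4.3026) = 4.9786 / 1.1 = 4.526


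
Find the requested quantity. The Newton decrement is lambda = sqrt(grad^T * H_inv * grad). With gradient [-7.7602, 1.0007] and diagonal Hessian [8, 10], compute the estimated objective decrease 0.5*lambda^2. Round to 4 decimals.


Step 1: H is diagonal, so H^(-1) * g = [-0.97, 0.1001].
Step 2: g^T H^(-1) g = sum_i g_i^2 / H_ii
  = (-7.7602)^2/8 + (1.0007)^2/10
  = 7.5276 + 0.1001 = 7.6277
Step 3: Objective decrease = 0.5 * g^T H^(-1) g = 3.8139


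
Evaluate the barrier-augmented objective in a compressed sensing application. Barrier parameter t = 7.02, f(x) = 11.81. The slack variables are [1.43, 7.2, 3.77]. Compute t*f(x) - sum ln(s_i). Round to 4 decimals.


Step 1: Compute log-barrier.
ln values: [0.3577, 1.9741, 1.3271]
phi = -(0.3577 + 1.9741 + 1.3271) = -3.6588
Step 2: Compute augmented objective.
t*f(x) = 7.02*11.81 = 82.9062
Total = 82.9062 - 3.6588 = 79.2474


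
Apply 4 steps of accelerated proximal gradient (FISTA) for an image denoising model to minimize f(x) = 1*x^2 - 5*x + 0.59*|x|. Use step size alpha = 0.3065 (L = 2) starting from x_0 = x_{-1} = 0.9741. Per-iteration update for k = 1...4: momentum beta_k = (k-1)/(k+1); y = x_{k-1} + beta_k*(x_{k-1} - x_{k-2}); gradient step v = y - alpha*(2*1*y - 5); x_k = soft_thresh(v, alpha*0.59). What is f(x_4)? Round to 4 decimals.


FISTA on f(x) = 1*x^2 - 5*x + 0.59*|x|
L = 2, alpha = 0.3065
Iteration 1: beta = 0.0, y = 0.9741 + 0.0*(0.9741 - 0.9741) = 0.9741
  grad(y) = -3.0518, v = y - alpha*grad = 1.9095
  prox(v) = soft_thresh(1.9095, 0.1808) = 1.7286
Iteration 2: beta = 0.3333, y = 1.7286 + 0.3333*(1.7286 - 0.9741) = 1.9802
  grad(y) = -1.0397, v = y - alpha*grad = 2.2988
  prox(v) = soft_thresh(2.2988, 0.1808) = 2.118
Iteration 3: beta = 0.5, y = 2.118 + 0.5*(2.118 - 1.7286) = 2.3127
  grad(y) = -0.3747, v = y - alpha*grad = 2.4275
  prox(v) = soft_thresh(2.4275, 0.1808) = 2.2467
Iteration 4: beta = 0.6, y = 2.2467 + 0.6*(2.2467 - 2.118) = 2.3239
  grad(y) = -0.3523, v = y - alpha*grad = 2.4318
  prox(v) = soft_thresh(2.4318, 0.1808) = 2.251
f(x_4) = 1*2.251^2 - 5*2.251 + 0.59*|2.251| = -4.8599


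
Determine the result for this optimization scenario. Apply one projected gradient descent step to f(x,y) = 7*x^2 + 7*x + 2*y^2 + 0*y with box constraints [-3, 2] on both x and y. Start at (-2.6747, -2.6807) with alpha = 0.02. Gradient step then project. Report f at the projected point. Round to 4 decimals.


Step 1: Compute gradient at (-2.6747, -2.6807).
grad_x = 2*7*-2.6747 + 7 = -30.4458
grad_y = 2*2*-2.6807 + 0 = -10.7228
Step 2: Gradient step.
x_raw = -2.6747 - 0.02*-30.4458 = -2.0658
y_raw = -2.6807 - 0.02*-10.7228 = -2.4662
Step 3: Project onto [-3, 2].
x_proj = clip(-2.0658) = -2.0658
y_proj = clip(-2.4662) = -2.4662
Step 4: Evaluate f.
f(-2.0658, -2.4662) = 27.5765


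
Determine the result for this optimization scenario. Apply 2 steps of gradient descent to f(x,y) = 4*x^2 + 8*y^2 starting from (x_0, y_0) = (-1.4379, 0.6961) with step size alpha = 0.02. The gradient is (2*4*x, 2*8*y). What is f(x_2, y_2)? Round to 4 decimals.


Gradient descent on f(x,y) = 4*x^2 + 8*y^2.
Starting point: (-1.4379, 0.6961), alpha = 0.02
Step 1: grad_x = 2*4*-1.4379 = -11.5032, grad_y = 2*8*0.6961 = 11.1376
  x_1 = -1.4379 - 0.02*-11.5032 = -1.2078
  y_1 = 0.6961 - 0.02*11.1376 = 0.4733
Step 2: grad_x = 2*4*-1.2078 = -9.6627, grad_y = 2*8*0.4733 = 7.5736
  x_2 = -1.2078 - 0.02*-9.6627 = -1.0146
  y_2 = 0.4733 - 0.02*7.5736 = 0.3219
f(-1.0146, 0.3219) = 4*(-1.0146)^2 + 8*0.3219^2 = 4.9463


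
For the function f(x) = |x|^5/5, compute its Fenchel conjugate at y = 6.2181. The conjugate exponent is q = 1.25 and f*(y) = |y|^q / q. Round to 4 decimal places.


The conjugate exponent q satisfies 1/p + 1/q = 1.
p = 5, so q = 5/(5 - 1) = 1.25
|y|^q = 6.2181^1.25 = 9.8191
f*(6.2181) = 9.8191 / 1.25 = 7.8553


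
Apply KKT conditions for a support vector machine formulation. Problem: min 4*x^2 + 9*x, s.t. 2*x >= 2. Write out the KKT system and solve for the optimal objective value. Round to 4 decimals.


Step 1: Try lambda = 0 (constraint inactive).
x_unc = -9/(2*4) = -1.125
Check: 2*-1.125 = -2.25 < 2 -- violated!
Step 2: Constraint must be active: 2*x = 2
x* = 2/2 = 1.0
lambda = (2*4*1.0 + 9)/2 = 8.5
Step 3: Compute optimal value.
f(x*) = 4*1.0^2 + 9*1.0 = 13.0


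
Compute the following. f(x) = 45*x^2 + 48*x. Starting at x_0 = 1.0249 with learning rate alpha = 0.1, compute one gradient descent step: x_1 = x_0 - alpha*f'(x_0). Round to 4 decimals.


We compute the gradient at x_0 and apply the update.
f'(x) = 90*x + 48
f'(1.0249) = 90*1.0249 + 48 = 140.241
x_1 = 1.0249 - 0.1*140.241 = -12.9992


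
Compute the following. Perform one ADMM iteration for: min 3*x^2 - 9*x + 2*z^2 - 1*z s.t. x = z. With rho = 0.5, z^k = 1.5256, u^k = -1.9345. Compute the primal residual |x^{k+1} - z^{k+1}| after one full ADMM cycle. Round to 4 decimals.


ADMM iteration with rho = 0.5, z^k = 1.5256, u^k = -1.9345
Step 1: x-update.
Minimize 3*x^2 - 9*x + (0.5/2)*(x - 1.5256 - 1.9345)^2
FOC: (2*3 + 0.5)*x = 9 + 0.5*(1.5256 + 1.9345)
x^{k+1} = 1.6508
Step 2: z-update.
Minimize 2*z^2 - 1*z + (0.5/2)*(1.6508 - z - 1.9345)^2
FOC: (2*2 + 0.5)*z = 1 + 0.5*(1.6508 - 1.9345)
z^{k+1} = 0.1907
Step 3: u-update.
u^{k+1} = -1.9345 + 1.6508 - 0.1907 = -0.4744
Step 4: Primal residual = |1.6508 - 0.1907| = 1.4601


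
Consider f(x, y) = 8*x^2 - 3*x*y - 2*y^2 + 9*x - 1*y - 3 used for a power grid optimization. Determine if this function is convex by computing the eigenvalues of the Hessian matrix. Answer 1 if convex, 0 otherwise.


The Hessian of f(x,y) = 8*x^2 - 3*x*y - 2*y^2 + 9*x - 1*y - 3 is:
H = [[16, -3], [-3, -4]]
Trace = 16 - 4 = 12
Determinant = 16*-4 - (-3)^2 = -73
Discriminant = (12)^2 - 4*-73 = 436.0
Eigenvalues: lambda_1 = -4.4403, lambda_2 = 16.4403
The function is not convex.

0


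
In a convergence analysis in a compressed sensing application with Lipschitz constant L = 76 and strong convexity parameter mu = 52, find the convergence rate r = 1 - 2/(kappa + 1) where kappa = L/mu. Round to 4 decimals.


Step 1: Compute the condition number.
kappa = L/mu = 76/52 = 1.4615
Step 2: Compute the convergence rate.
r = 1 - 2/(kappa + 1) = 1 - 2*mu/(L + mu) = (L - mu)/(L + mu) = 24/128 = 0.1875


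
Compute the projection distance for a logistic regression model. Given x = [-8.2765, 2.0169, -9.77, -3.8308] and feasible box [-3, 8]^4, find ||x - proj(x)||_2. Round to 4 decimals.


Project each component onto [-3, 8].
clip(-8.2765) = -3.0, clip(2.0169) = 2.0169, clip(-9.77) = -3.0, clip(-3.8308) = -3.0
Projection = [-3.0, 2.0169, -3.0, -3.0]
Squared diffs: [27.8415, 0.0, 45.8329, 0.6902]
Distance = sqrt(74.3646) = 8.6235


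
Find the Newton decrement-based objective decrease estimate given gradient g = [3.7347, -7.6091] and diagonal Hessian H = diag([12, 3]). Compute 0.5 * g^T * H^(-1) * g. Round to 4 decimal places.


Step 1: H is diagonal, so H^(-1) * g = [0.3112, -2.5364].
Step 2: g^T H^(-1) g = sum_i g_i^2 / H_ii
  = (3.7347)^2/12 + (-7.6091)^2/3
  = 1.1623 + 19.2995 = 20.4618
Step 3: Objective decrease = 0.5 * g^T H^(-1) g = 10.2309


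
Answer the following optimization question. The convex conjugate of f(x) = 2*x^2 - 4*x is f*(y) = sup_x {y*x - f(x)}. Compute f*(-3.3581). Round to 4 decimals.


f*(y) = sup_x {y*x - a*x^2 - b*x} = sup_x {(y-b)*x - a*x^2}
FOC: (y - b) - 2a*x = 0 => x* = (y - b)/(2a)
x* = (-3.3581 + 4)/(2*2) = 0.1605
f*(-3.3581) = (y-b)^2/(4a) = (-3.3581 + 4)^2/(4*2)
= 0.412/8 = 0.0515


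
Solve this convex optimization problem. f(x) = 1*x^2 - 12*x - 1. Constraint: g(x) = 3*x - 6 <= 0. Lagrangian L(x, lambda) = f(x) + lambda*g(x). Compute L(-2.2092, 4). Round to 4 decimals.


Step 1: Evaluate f(x).
f(-2.2092) = 1*(-2.2092)^2 - 12*(-2.2092) - 1 = 30.391
Step 2: Evaluate g(x).
g(-2.2092) = 3*-2.2092 - 6 = -12.6276
Step 3: Compute Lagrangian.
L = 30.391 + 4*-12.6276 = -20.1194


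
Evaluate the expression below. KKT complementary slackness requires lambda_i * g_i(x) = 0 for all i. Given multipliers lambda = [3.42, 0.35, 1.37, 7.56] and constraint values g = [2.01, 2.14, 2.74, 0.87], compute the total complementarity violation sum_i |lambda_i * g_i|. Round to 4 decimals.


KKT complementary slackness check:
lambda_1 * g_1 = 3.42 * 2.01 = 6.8742
lambda_2 * g_2 = 0.35 * 2.14 = 0.749
lambda_3 * g_3 = 1.37 * 2.74 = 3.7538
lambda_4 * g_4 = 7.56 * 0.87 = 6.5772
Total violation = 6.8742 + 0.749 + 3.7538 + 6.5772 = 17.9542


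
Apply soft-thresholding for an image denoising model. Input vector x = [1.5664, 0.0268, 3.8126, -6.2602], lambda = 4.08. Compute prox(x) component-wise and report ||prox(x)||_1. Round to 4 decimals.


Soft-thresholding with lambda = 4.08:
prox(1.5664) = sign(1.5664)*max(|1.5664| - 4.08, 0) = 0.0
prox(0.0268) = sign(0.0268)*max(|0.0268| - 4.08, 0) = 0.0
prox(3.8126) = sign(3.8126)*max(|3.8126| - 4.08, 0) = 0.0
prox(-6.2602) = sign(-6.2602)*max(|-6.2602| - 4.08, 0) = -2.1802
prox(x) = [0.0, 0.0, 0.0, -2.1802]
||prox(x)||_1 = 0.0 + 0.0 + 0.0 + 2.1802 = 2.1802


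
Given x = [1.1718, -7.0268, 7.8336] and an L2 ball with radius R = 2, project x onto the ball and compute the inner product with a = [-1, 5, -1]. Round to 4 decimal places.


Step 1: Compute ||x|| (intermediates to 6 decimals).
||x|| = sqrt(1.1718^2 + (-7.0268)^2 + 7.8336^2) = 10.588405
Step 2: Project.
Since ||x|| > R, scale = R/||x|| = 2/10.588405 = 0.188886, proj(x) = scale * x
proj(x) = [0.221337, -1.327264, 1.479657]
Step 3: Dot product.
a^T * proj(x) = -1*0.221337 + 5*(-1.327264) - 1*1.479657 = -8.3373


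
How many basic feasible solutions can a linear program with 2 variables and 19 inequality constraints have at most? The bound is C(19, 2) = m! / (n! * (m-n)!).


Each vertex corresponds to some choice of n active constraints out of m, so the number of vertices is at most C(m, n) = m! / (n!(m-n)!).
m = 19, n = 2
Numerator: 19 * 18
Denominator: 2! = 2
C(19, 2) = 171


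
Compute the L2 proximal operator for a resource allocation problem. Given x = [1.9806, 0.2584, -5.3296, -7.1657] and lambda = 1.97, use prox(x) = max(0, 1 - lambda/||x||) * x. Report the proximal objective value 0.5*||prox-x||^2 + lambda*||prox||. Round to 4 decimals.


Step 1: Compute ||x||.
||x|| = 9.151
Step 2: Compute scaling factor.
scale = max(0, 1 - 1.97/9.151) = 0.7847
Step 3: prox(x) = [1.5542, 0.2028, -4.1823, -5.6231]
||prox(x)|| = 7.181
Step 4: Proximal objective.
0.5*||prox-x||^2 = 1.9405
lambda*||prox|| = 14.1466
Total = 16.0871


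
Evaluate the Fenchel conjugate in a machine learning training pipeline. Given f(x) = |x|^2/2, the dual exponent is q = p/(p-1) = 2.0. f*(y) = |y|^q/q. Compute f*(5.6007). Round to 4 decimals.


The conjugate exponent q satisfies 1/p + 1/q = 1.
p = 2, so q = 2/(2 - 1) = 2.0
|y|^q = 5.6007^2.0 = 31.3678
f*(5.6007) = 31.3678 / 2.0 = 15.6839


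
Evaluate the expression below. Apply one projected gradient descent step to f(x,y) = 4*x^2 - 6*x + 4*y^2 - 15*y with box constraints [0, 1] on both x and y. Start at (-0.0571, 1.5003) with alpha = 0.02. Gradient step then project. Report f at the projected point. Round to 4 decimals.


Step 1: Compute gradient at (-0.0571, 1.5003).
grad_x = 2*4*-0.0571 - 6 = -6.4568
grad_y = 2*4*1.5003 - 15 = -2.9976
Step 2: Gradient step.
x_raw = -0.0571 - 0.02*-6.4568 = 0.072
y_raw = 1.5003 - 0.02*-2.9976 = 1.5603
Step 3: Project onto [0, 1].
x_proj = clip(0.072) = 0.072
y_proj = clip(1.5603) = 1.0
Step 4: Evaluate f.
f(0.072, 1.0) = -11.4115


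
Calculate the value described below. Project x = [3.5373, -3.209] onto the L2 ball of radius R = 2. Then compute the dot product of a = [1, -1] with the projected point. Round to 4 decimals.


Step 1: Compute ||x|| (intermediates to 6 decimals).
||x|| = sqrt(3.5373^2 + (-3.209)^2) = 4.776
Step 2: Project.
Since ||x|| > R, scale = R/||x|| = 2/4.776 = 0.41876, proj(x) = scale * x
proj(x) = [1.48128, -1.343801]
Step 3: Dot product.
a^T * proj(x) = 1*1.48128 - 1*(-1.343801) = 2.8251


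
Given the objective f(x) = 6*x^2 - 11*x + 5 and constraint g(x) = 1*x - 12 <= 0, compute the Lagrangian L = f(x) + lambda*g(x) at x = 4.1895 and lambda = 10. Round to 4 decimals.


Step 1: Evaluate f(x).
f(4.1895) = 6*4.1895^2 - 11*4.1895 + 5 = 64.227
Step 2: Evaluate g(x).
g(4.1895) = 1*4.1895 - 12 = -7.8105
Step 3: Compute Lagrangian.
L = 64.227 + 10*-7.8105 = -13.878


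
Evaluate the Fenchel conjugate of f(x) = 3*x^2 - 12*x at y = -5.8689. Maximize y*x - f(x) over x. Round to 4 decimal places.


f*(y) = sup_x {y*x - a*x^2 - b*x} = sup_x {(y-b)*x - a*x^2}
FOC: (y - b) - 2a*x = 0 => x* = (y - b)/(2a)
x* = (-5.8689 + 12)/(2*3) = 1.0219
f*(-5.8689) = (y-b)^2/(4a) = (-5.8689 + 12)^2/(4*3)
= 37.5904/12 = 3.1325


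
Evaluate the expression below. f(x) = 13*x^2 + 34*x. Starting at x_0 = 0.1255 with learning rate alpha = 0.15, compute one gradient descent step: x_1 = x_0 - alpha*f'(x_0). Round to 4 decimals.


We compute the gradient at x_0 and apply the update.
f'(x) = 26*x + 34
f'(0.1255) = 26*0.1255 + 34 = 37.263
x_1 = 0.1255 - 0.15*37.263 = -5.464


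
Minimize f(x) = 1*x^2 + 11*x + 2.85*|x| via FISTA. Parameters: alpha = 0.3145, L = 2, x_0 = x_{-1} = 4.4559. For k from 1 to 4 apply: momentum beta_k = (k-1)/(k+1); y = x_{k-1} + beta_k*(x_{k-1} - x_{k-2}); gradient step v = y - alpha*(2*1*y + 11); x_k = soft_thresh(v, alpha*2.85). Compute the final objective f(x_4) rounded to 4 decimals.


FISTA on f(x) = 1*x^2 + 11*x + 2.85*|x|
L = 2, alpha = 0.3145
Iteration 1: beta = 0.0, y = 4.4559 + 0.0*(4.4559 - 4.4559) = 4.4559
  grad(y) = 19.9118, v = y - alpha*grad = -1.8064
  prox(v) = soft_thresh(-1.8064, 0.8963) = -0.91
Iteration 2: beta = 0.3333, y = -0.91 + 0.3333*(-0.91 - 4.4559) = -2.6987
  grad(y) = 5.6026, v = y - alpha*grad = -4.4607
  prox(v) = soft_thresh(-4.4607, 0.8963) = -3.5644
Iteration 3: beta = 0.5, y = -3.5644 + 0.5*(-3.5644 + 0.91) = -4.8916
  grad(y) = 1.2169, v = y - alpha*grad = -5.2743
  prox(v) = soft_thresh(-5.2743, 0.8963) = -4.3779
Iteration 4: beta = 0.6, y = -4.3779 + 0.6*(-4.3779 + 3.5644) = -4.8661
  grad(y) = 1.2678, v = y - alpha*grad = -5.2648
  prox(v) = soft_thresh(-5.2648, 0.8963) = -4.3685
f(x_4) = 1*(-4.3685)^2 + 11*(-4.3685) + 2.85*|-4.3685| = -16.5195


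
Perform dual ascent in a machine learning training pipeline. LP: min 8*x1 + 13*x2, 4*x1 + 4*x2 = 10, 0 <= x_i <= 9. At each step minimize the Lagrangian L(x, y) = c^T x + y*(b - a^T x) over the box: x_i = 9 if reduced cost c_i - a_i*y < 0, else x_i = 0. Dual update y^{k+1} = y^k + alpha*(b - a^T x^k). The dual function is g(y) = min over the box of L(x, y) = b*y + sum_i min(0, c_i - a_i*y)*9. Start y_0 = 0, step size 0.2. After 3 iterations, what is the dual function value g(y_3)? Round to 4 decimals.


Dual ascent for LP: min 8*x1 + 13*x2, 4*x1 + 4*x2 = 10, 0 <= x_i <= 9
Step 1: y^k = 0.0, reduced costs: (8.0, 13.0)
  x^k = (0.0, 0.0), subgradient = b - a^T x = 10.0
  y^{k+1} = 0.0 + 0.2*10.0 = 2.0
Step 2: y^k = 2.0, reduced costs: (0.0, 5.0)
  x^k = (0.0, 0.0), subgradient = b - a^T x = 10.0
  y^{k+1} = 2.0 + 0.2*10.0 = 4.0
Step 3: y^k = 4.0, reduced costs: (-8.0, -3.0)
  x^k = (9.0, 9.0), subgradient = b - a^T x = -62.0
  y^{k+1} = 4.0 + 0.2*-62.0 = -8.4
Dual objective at y_3 = -8.4: reduced costs (41.6, 46.6), box minimizer x = (0.0, 0.0)
g(y_3) = b*y + (c1 - a1*y)*x1 + (c2 - a2*y)*x2 = 10*(-8.4) + 41.6*0.0 + 46.6*0.0 = -84.0 + 0.0 + 0.0 = -84.0


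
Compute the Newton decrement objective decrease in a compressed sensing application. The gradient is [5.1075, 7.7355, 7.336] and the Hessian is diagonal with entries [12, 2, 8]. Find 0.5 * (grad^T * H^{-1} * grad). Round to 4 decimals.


Step 1: H is diagonal, so H^(-1) * g = [0.4256, 3.8678, 0.917].
Step 2: g^T H^(-1) g = sum_i g_i^2 / H_ii
  = (5.1075)^2/12 + (7.7355)^2/2 + (7.336)^2/8
  = 2.1739 + 29.919 + 6.7271 = 38.82
Step 3: Objective decrease = 0.5 * g^T H^(-1) g = 19.41


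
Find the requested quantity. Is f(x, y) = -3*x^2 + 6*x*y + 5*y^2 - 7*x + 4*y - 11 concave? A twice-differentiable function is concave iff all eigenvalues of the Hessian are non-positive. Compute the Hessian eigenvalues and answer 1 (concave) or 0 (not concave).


The Hessian of f(x,y) = -3*x^2 + 6*x*y + 5*y^2 - 7*x + 4*y - 11 is:
H = [[-6, 6], [6, 10]]
Trace = -6 + 10 = 4
Determinant = -6*10 - (6)^2 = -96
Discriminant = (4)^2 - 4*-96 = 400.0
Eigenvalues: lambda_1 = -8.0, lambda_2 = 12.0
The function is not concave.

0


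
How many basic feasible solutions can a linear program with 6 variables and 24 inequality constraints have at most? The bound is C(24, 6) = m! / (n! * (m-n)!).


Each vertex corresponds to some choice of n active constraints out of m, so the number of vertices is at most C(m, n) = m! / (n!(m-n)!).
m = 24, n = 6
Numerator: 24 * 23 * 22 * 21 * 20 * 19
Denominator: 6! = 720
C(24, 6) = 134596


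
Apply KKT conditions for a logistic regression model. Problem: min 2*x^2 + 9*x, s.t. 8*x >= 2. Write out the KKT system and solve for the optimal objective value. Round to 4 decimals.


Step 1: Try lambda = 0 (constraint inactive).
x_unc = -9/(2*2) = -2.25
Check: 8*-2.25 = -18.0 < 2 -- violated!
Step 2: Constraint must be active: 8*x = 2
x* = 2/8 = 0.25
lambda = (2*2*0.25 + 9)/8 = 1.25
Step 3: Compute optimal value.
f(x*) = 2*0.25^2 + 9*0.25 = 2.375


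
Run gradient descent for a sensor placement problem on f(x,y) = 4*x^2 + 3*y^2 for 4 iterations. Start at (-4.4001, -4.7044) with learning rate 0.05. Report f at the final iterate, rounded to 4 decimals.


Gradient descent on f(x,y) = 4*x^2 + 3*y^2.
Starting point: (-4.4001, -4.7044), alpha = 0.05
Step 1: grad_x = 2*4*-4.4001 = -35.2008, grad_y = 2*3*-4.7044 = -28.2264
  x_1 = -4.4001 - 0.05*-35.2008 = -2.6401
  y_1 = -4.7044 - 0.05*-28.2264 = -3.2931
Step 2: grad_x = 2*4*-2.6401 = -21.1205, grad_y = 2*3*-3.2931 = -19.7585
  x_2 = -2.6401 - 0.05*-21.1205 = -1.584
  y_2 = -3.2931 - 0.05*-19.7585 = -2.3052
Step 3: grad_x = 2*4*-1.584 = -12.6723, grad_y = 2*3*-2.3052 = -13.8309
  x_3 = -1.584 - 0.05*-12.6723 = -0.9504
  y_3 = -2.3052 - 0.05*-13.8309 = -1.6136
Step 4: grad_x = 2*4*-0.9504 = -7.6034, grad_y = 2*3*-1.6136 = -9.6817
  x_4 = -0.9504 - 0.05*-7.6034 = -0.5703
  y_4 = -1.6136 - 0.05*-9.6817 = -1.1295
f(-0.5703, -1.1295) = 4*(-0.5703)^2 + 3*(-1.1295)^2 = 5.1282


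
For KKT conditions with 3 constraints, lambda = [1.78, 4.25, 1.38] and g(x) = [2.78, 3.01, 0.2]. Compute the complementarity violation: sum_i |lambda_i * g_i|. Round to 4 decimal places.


KKT complementary slackness check:
lambda_1 * g_1 = 1.78 * 2.78 = 4.9484
lambda_2 * g_2 = 4.25 * 3.01 = 12.7925
lambda_3 * g_3 = 1.38 * 0.2 = 0.276
Total violation = 4.9484 + 12.7925 + 0.276 = 18.0169


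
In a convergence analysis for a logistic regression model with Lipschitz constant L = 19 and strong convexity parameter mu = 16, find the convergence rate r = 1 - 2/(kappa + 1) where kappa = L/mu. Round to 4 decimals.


Step 1: Compute the condition number.
kappa = L/mu = 19/16 = 1.1875
Step 2: Compute the convergence rate.
r = 1 - 2/(kappa + 1) = 1 - 2*mu/(L + mu) = (L - mu)/(L + mu) = 3/35 = 0.0857


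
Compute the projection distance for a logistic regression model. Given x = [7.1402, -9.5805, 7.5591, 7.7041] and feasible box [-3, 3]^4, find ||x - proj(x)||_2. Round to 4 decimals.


Project each component onto [-3, 3].
clip(7.1402) = 3.0, clip(-9.5805) = -3.0, clip(7.5591) = 3.0, clip(7.7041) = 3.0
Projection = [3.0, -3.0, 3.0, 3.0]
Squared diffs: [17.1413, 43.303, 20.7854, 22.1286]
Distance = sqrt(103.3583) = 10.1665


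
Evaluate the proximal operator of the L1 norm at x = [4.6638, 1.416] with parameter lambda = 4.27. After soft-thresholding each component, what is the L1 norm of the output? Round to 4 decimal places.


Soft-thresholding with lambda = 4.27:
prox(4.6638) = sign(4.6638)*max(|4.6638| - 4.27, 0) = 0.3938
prox(1.416) = sign(1.416)*max(|1.416| - 4.27, 0) = 0.0
prox(x) = [0.3938, 0.0]
||prox(x)||_1 = 0.3938 + 0.0 = 0.3938


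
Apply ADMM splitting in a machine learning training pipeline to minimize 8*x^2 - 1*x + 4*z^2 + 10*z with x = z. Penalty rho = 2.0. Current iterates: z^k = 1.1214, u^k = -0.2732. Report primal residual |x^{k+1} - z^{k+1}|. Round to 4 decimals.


ADMM iteration with rho = 2.0, z^k = 1.1214, u^k = -0.2732
Step 1: x-update.
Minimize 8*x^2 - 1*x + (2.0/2)*(x - 1.1214 - 0.2732)^2
FOC: (2*8 + 2.0)*x = 1 + 2.0*(1.1214 + 0.2732)
x^{k+1} = 0.2105
Step 2: z-update.
Minimize 4*z^2 + 10*z + (2.0/2)*(0.2105 - z - 0.2732)^2
FOC: (2*4 + 2.0)*z = -10 + 2.0*(0.2105 - 0.2732)
z^{k+1} = -1.0125
Step 3: u-update.
u^{k+1} = -0.2732 + 0.2105 + 1.0125 = 0.9498
Step 4: Primal residual = |0.2105 + 1.0125| = 1.223


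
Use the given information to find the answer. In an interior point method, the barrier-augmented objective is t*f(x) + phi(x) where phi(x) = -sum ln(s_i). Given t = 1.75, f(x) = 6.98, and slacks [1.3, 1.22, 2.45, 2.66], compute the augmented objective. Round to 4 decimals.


Step 1: Compute log-barrier.
ln values: [0.2624, 0.1989, 0.8961, 0.9783]
phi = -(0.2624 + 0.1989 + 0.8961 + 0.9783) = -2.3356
Step 2: Compute augmented objective.
t*f(x) = 1.75*6.98 = 12.215
Total = 12.215 - 2.3356 = 9.8794


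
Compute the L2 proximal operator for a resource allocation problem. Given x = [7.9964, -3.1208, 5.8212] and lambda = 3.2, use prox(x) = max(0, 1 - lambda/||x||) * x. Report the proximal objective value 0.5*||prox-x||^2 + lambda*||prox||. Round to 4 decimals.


Step 1: Compute ||x||.
||x|| = 10.3715
Step 2: Compute scaling factor.
scale = max(0, 1 - 3.2/10.3715) = 0.6915
Step 3: prox(x) = [5.5292, -2.1579, 4.0251]
||prox(x)|| = 7.1715
Step 4: Proximal objective.
0.5*||prox-x||^2 = 5.12
lambda*||prox|| = 22.9488
Total = 28.0688


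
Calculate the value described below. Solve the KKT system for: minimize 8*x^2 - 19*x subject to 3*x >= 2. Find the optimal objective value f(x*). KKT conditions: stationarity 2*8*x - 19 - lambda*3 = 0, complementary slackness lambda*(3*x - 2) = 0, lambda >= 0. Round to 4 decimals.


Step 1: Try lambda = 0 (constraint inactive).
Stationarity: 2*8*x - 19 = 0
x* = 19/(2*8) = 1.1875
Check constraint: 3*1.1875 = 3.5625 >= 2 -- satisfied.
Step 2: Compute optimal value.
f(x*) = 8*1.1875^2 - 19*1.1875 = -11.2813


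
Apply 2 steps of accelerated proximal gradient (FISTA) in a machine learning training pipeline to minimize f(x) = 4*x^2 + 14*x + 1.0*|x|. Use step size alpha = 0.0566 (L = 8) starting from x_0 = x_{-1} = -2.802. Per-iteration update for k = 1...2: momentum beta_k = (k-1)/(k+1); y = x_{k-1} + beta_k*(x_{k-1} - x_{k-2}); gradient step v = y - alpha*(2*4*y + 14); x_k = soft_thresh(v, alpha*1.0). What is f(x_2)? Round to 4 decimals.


FISTA on f(x) = 4*x^2 + 14*x + 1.0*|x|
L = 8, alpha = 0.0566
Iteration 1: beta = 0.0, y = -2.802 + 0.0*(-2.802 + 2.802) = -2.802
  grad(y) = -8.416, v = y - alpha*grad = -2.3257
  prox(v) = soft_thresh(-2.3257, 0.0566) = -2.2691
Iteration 2: beta = 0.3333, y = -2.2691 + 0.3333*(-2.2691 + 2.802) = -2.0914
  grad(y) = -2.7312, v = y - alpha*grad = -1.9368
  prox(v) = soft_thresh(-1.9368, 0.0566) = -1.8802
f(x_2) = 4*(-1.8802)^2 + 14*(-1.8802) + 1.0*|-1.8802| = -10.302


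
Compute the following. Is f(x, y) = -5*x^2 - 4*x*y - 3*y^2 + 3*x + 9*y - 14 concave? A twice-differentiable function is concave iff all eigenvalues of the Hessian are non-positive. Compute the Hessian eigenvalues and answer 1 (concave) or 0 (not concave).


The Hessian of f(x,y) = -5*x^2 - 4*x*y - 3*y^2 + 3*x + 9*y - 14 is:
H = [[-10, -4], [-4, -6]]
Trace = -10 - 6 = -16
Determinant = -10*-6 - (-4)^2 = 44
Discriminant = (-16)^2 - 4*44 = 80.0
Eigenvalues: lambda_1 = -12.4721, lambda_2 = -3.5279
The function is concave.

1


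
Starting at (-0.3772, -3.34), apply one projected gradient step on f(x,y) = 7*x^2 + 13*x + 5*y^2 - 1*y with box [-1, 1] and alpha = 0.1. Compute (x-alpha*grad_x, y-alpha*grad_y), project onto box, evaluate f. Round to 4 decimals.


Step 1: Compute gradient at (-0.3772, -3.34).
grad_x = 2*7*-0.3772 + 13 = 7.7192
grad_y = 2*5*-3.34 - 1 = -34.4
Step 2: Gradient step.
x_raw = -0.3772 - 0.1*7.7192 = -1.1491
y_raw = -3.34 - 0.1*-34.4 = 0.1
Step 3: Project onto [-1, 1].
x_proj = clip(-1.1491) = -1.0
y_proj = clip(0.1) = 0.1
Step 4: Evaluate f.
f(-1.0, 0.1) = -6.05


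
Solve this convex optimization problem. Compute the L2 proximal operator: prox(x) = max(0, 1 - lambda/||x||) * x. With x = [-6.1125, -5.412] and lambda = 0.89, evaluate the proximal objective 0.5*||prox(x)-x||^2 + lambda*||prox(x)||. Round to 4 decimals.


Step 1: Compute ||x||.
||x|| = 8.1641
Step 2: Compute scaling factor.
scale = max(0, 1 - 0.89/8.1641) = 0.891
Step 3: prox(x) = [-5.4462, -4.822]
||prox(x)|| = 7.2741
Step 4: Proximal objective.
0.5*||prox-x||^2 = 0.3961
lambda*||prox|| = 6.4739
Total = 6.87


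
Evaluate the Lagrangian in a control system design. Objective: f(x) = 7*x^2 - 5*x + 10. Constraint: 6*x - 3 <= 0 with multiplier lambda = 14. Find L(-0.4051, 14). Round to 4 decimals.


Step 1: Evaluate f(x).
f(-0.4051) = 7*(-0.4051)^2 - 5*(-0.4051) + 10 = 13.1742
Step 2: Evaluate g(x).
g(-0.4051) = 6*-0.4051 - 3 = -5.4306
Step 3: Compute Lagrangian.
L = 13.1742 + 14*-5.4306 = -62.8542


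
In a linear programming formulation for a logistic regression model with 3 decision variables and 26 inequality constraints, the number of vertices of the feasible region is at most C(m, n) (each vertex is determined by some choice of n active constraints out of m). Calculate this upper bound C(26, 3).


Each vertex corresponds to some choice of n active constraints out of m, so the number of vertices is at most C(m, n) = m! / (n!(m-n)!).
m = 26, n = 3
Numerator: 26 * 25 * 24
Denominator: 3! = 6
C(26, 3) = 2600


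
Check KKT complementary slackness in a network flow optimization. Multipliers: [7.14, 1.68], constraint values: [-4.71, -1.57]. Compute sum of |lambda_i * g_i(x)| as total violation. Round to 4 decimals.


KKT complementary slackness check:
lambda_1 * g_1 = 7.14 * -4.71 = -33.6294
lambda_2 * g_2 = 1.68 * -1.57 = -2.6376
Total violation = 33.6294 + 2.6376 = 36.267


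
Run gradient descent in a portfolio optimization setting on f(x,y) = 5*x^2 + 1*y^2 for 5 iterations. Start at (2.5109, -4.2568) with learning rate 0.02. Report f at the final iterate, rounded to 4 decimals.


Gradient descent on f(x,y) = 5*x^2 + 1*y^2.
Starting point: (2.5109, -4.2568), alpha = 0.02
Step 1: grad_x = 2*5*2.5109 = 25.109, grad_y = 2*1*-4.2568 = -8.5136
  x_1 = 2.5109 - 0.02*25.109 = 2.0087
  y_1 = -4.2568 - 0.02*-8.5136 = -4.0865
Step 2: grad_x = 2*5*2.0087 = 20.0872, grad_y = 2*1*-4.0865 = -8.1731
  x_2 = 2.0087 - 0.02*20.0872 = 1.607
  y_2 = -4.0865 - 0.02*-8.1731 = -3.9231
Step 3: grad_x = 2*5*1.607 = 16.0698, grad_y = 2*1*-3.9231 = -7.8461
  x_3 = 1.607 - 0.02*16.0698 = 1.2856
  y_3 = -3.9231 - 0.02*-7.8461 = -3.7661
Step 4: grad_x = 2*5*1.2856 = 12.8558, grad_y = 2*1*-3.7661 = -7.5323
  x_4 = 1.2856 - 0.02*12.8558 = 1.0285
  y_4 = -3.7661 - 0.02*-7.5323 = -3.6155
Step 5: grad_x = 2*5*1.0285 = 10.2846, grad_y = 2*1*-3.6155 = -7.231
  x_5 = 1.0285 - 0.02*10.2846 = 0.8228
  y_5 = -3.6155 - 0.02*-7.231 = -3.4709
f(0.8228, -3.4709) = 5*0.8228^2 + 1*(-3.4709)^2 = 15.4318


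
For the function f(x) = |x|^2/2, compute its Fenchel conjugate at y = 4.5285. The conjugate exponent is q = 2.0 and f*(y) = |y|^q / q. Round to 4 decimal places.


The conjugate exponent q satisfies 1/p + 1/q = 1.
p = 2, so q = 2/(2 - 1) = 2.0
|y|^q = 4.5285^2.0 = 20.5073
f*(4.5285) = 20.5073 / 2.0 = 10.2537


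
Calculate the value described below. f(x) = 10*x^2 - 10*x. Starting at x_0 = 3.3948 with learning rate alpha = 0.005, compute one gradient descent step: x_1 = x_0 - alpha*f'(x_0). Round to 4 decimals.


We compute the gradient at x_0 and apply the update.
f'(x) = 20*x - 10
f'(3.3948) = 20*3.3948 - 10 = 57.896
x_1 = 3.3948 - 0.005*57.896 = 3.1053


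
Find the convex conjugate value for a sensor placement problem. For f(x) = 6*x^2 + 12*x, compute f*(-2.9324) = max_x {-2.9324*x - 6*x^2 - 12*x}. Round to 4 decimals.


f*(y) = sup_x {y*x - a*x^2 - b*x} = sup_x {(y-b)*x - a*x^2}
FOC: (y - b) - 2a*x = 0 => x* = (y - b)/(2a)
x* = (-2.9324 - 12)/(2*6) = -1.2444
f*(-2.9324) = (y-b)^2/(4a) = (-2.9324 - 12)^2/(4*6)
= 222.9766/24 = 9.2907


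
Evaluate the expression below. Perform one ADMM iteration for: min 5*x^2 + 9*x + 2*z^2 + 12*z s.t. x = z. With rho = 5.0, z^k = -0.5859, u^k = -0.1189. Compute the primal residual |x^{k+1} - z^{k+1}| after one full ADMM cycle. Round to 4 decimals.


ADMM iteration with rho = 5.0, z^k = -0.5859, u^k = -0.1189
Step 1: x-update.
Minimize 5*x^2 + 9*x + (5.0/2)*(x + 0.5859 - 0.1189)^2
FOC: (2*5 + 5.0)*x = -9 + 5.0*(-0.5859 + 0.1189)
x^{k+1} = -0.7557
Step 2: z-update.
Minimize 2*z^2 + 12*z + (5.0/2)*(-0.7557 - z - 0.1189)^2
FOC: (2*2 + 5.0)*z = -12 + 5.0*(-0.7557 - 0.1189)
z^{k+1} = -1.8192
Step 3: u-update.
u^{k+1} = -0.1189 - 0.7557 + 1.8192 = 0.9446
Step 4: Primal residual = |-0.7557 + 1.8192| = 1.0635


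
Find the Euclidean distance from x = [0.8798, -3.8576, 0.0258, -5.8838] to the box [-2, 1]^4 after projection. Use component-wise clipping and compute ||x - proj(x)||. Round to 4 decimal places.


Project each component onto [-2, 1].
clip(0.8798) = 0.8798, clip(-3.8576) = -2.0, clip(0.0258) = 0.0258, clip(-5.8838) = -2.0
Projection = [0.8798, -2.0, 0.0258, -2.0]
Squared diffs: [0.0, 3.4507, 0.0, 15.0839]
Distance = sqrt(18.5346) = 4.3052


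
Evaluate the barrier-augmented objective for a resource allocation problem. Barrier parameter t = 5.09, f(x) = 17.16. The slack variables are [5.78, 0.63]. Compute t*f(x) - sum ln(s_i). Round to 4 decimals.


Step 1: Compute log-barrier.
ln values: [1.7544, -0.462]
phi = -(1.7544 - 0.462) = -1.2924
Step 2: Compute augmented objective.
t*f(x) = 5.09*17.16 = 87.3444
Total = 87.3444 - 1.2924 = 86.052


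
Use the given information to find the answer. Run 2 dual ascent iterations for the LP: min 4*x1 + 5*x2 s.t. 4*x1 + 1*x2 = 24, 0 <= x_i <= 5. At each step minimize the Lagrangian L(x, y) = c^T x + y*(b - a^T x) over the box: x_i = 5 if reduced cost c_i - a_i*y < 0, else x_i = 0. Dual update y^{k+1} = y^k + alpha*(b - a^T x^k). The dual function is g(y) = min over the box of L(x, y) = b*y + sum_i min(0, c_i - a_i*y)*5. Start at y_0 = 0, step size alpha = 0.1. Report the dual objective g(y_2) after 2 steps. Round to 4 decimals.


Dual ascent for LP: min 4*x1 + 5*x2, 4*x1 + 1*x2 = 24, 0 <= x_i <= 5
Step 1: y^k = 0.0, reduced costs: (4.0, 5.0)
  x^k = (0.0, 0.0), subgradient = b - a^T x = 24.0
  y^{k+1} = 0.0 + 0.1*24.0 = 2.4
Step 2: y^k = 2.4, reduced costs: (-5.6, 2.6)
  x^k = (5.0, 0.0), subgradient = b - a^T x = 4.0
  y^{k+1} = 2.4 + 0.1*4.0 = 2.8
Dual objective at y_2 = 2.8: reduced costs (-7.2, 2.2), box minimizer x = (5.0, 0.0)
g(y_2) = b*y + (c1 - a1*y)*x1 + (c2 - a2*y)*x2 = 24*2.8 + (-7.2)*5.0 + 2.2*0.0 = 67.2 - 36.0 + 0.0 = 31.2


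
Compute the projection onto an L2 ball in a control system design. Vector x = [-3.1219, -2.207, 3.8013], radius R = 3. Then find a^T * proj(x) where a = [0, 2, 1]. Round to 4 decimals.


Step 1: Compute ||x|| (intermediates to 6 decimals).
||x|| = sqrt((-3.1219)^2 + (-2.207)^2 + 3.8013^2) = 5.391381
Step 2: Project.
Since ||x|| > R, scale = R/||x|| = 3/5.391381 = 0.556444, proj(x) = scale * x
proj(x) = [-1.737163, -1.228072, 2.115211]
Step 3: Dot product.
a^T * proj(x) = 0*(-1.737163) + 2*(-1.228072) + 1*2.115211 = -0.3409


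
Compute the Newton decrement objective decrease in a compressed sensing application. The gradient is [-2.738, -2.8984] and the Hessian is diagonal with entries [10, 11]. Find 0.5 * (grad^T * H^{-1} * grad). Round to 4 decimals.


Step 1: H is diagonal, so H^(-1) * g = [-0.2738, -0.2635].
Step 2: g^T H^(-1) g = sum_i g_i^2 / H_ii
  = (-2.738)^2/10 + (-2.8984)^2/11
  = 0.7497 + 0.7637 = 1.5134
Step 3: Objective decrease = 0.5 * g^T H^(-1) g = 0.7567


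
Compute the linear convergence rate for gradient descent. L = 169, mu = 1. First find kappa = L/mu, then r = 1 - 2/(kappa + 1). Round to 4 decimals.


Step 1: Compute the condition number.
kappa = L/mu = 169/1 = 169.0
Step 2: Compute the convergence rate.
r = 1 - 2/(kappa + 1) = 1 - 2*mu/(L + mu) = (L - mu)/(L + mu) = 168/170 = 0.9882


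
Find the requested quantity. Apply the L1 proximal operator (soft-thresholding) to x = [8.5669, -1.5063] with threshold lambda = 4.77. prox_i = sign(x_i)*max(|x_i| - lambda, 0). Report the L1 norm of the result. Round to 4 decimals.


Soft-thresholding with lambda = 4.77:
prox(8.5669) = sign(8.5669)*max(|8.5669| - 4.77, 0) = 3.7969
prox(-1.5063) = sign(-1.5063)*max(|-1.5063| - 4.77, 0) = 0.0
prox(x) = [3.7969, 0.0]
||prox(x)||_1 = 3.7969 + 0.0 = 3.7969


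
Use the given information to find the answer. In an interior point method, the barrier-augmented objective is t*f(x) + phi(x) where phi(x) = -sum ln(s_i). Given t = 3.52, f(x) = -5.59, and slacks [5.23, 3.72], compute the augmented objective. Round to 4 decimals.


Step 1: Compute log-barrier.
ln values: [1.6544, 1.3137]
phi = -(1.6544 + 1.3137) = -2.9681
Step 2: Compute augmented objective.
t*f(x) = 3.52*-5.59 = -19.6768
Total = -19.6768 - 2.9681 = -22.6449


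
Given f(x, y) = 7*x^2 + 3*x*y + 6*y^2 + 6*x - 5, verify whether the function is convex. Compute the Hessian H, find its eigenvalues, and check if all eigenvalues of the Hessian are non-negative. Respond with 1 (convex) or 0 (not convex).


The Hessian of f(x,y) = 7*x^2 + 3*x*y + 6*y^2 + 6*x - 5 is:
H = [[14, 3], [3, 12]]
Trace = 14 + 12 = 26
Determinant = 14*12 - (3)^2 = 159
Discriminant = (26)^2 - 4*159 = 40.0
Eigenvalues: lambda_1 = 9.8377, lambda_2 = 16.1623
The function is convex.

1


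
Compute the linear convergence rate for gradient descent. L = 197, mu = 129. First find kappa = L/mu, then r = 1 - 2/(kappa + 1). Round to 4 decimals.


Step 1: Compute the condition number.
kappa = L/mu = 197/129 = 1.5271
Step 2: Compute the convergence rate.
r = 1 - 2/(kappa + 1) = 1 - 2*mu/(L + mu) = (L - mu)/(L + mu) = 68/326 = 0.2086


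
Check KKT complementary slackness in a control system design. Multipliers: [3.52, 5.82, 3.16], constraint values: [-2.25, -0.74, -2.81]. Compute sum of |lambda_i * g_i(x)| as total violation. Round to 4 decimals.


KKT complementary slackness check:
lambda_1 * g_1 = 3.52 * -2.25 = -7.92
lambda_2 * g_2 = 5.82 * -0.74 = -4.3068
lambda_3 * g_3 = 3.16 * -2.81 = -8.8796
Total violation = 7.92 + 4.3068 + 8.8796 = 21.1064


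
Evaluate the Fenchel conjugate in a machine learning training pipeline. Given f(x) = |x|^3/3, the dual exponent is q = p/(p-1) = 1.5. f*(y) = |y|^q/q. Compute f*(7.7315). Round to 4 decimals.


The conjugate exponent q satisfies 1/p + 1/q = 1.
p = 3, so q = 3/(3 - 1) = 1.5
|y|^q = 7.7315^1.5 = 21.4979
f*(7.7315) = 21.4979 / 1.5 = 14.3319


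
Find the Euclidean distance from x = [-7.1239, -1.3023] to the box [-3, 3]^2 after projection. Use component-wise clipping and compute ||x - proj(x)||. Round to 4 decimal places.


Project each component onto [-3, 3].
clip(-7.1239) = -3.0, clip(-1.3023) = -1.3023
Projection = [-3.0, -1.3023]
Squared diffs: [17.0066, 0.0]
Distance = sqrt(17.0066) = 4.1239


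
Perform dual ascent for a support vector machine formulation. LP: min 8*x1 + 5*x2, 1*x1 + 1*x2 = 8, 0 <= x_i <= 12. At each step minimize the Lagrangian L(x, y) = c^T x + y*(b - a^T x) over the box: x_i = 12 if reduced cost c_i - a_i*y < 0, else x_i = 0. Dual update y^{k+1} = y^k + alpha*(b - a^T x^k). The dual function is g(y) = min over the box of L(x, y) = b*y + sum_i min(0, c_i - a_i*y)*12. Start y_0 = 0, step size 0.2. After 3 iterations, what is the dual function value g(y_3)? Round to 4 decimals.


Dual ascent for LP: min 8*x1 + 5*x2, 1*x1 + 1*x2 = 8, 0 <= x_i <= 12
Step 1: y^k = 0.0, reduced costs: (8.0, 5.0)
  x^k = (0.0, 0.0), subgradient = b - a^T x = 8.0
  y^{k+1} = 0.0 + 0.2*8.0 = 1.6
Step 2: y^k = 1.6, reduced costs: (6.4, 3.4)
  x^k = (0.0, 0.0), subgradient = b - a^T x = 8.0
  y^{k+1} = 1.6 + 0.2*8.0 = 3.2
Step 3: y^k = 3.2, reduced costs: (4.8, 1.8)
  x^k = (0.0, 0.0), subgradient = b - a^T x = 8.0
  y^{k+1} = 3.2 + 0.2*8.0 = 4.8
Dual objective at y_3 = 4.8: reduced costs (3.2, 0.2), box minimizer x = (0.0, 0.0)
g(y_3) = b*y + (c1 - a1*y)*x1 + (c2 - a2*y)*x2 = 8*4.8 + 3.2*0.0 + 0.2*0.0 = 38.4 + 0.0 + 0.0 = 38.4


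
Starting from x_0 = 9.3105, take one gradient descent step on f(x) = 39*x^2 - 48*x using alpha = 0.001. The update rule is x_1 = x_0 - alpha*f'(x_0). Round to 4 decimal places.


We compute the gradient at x_0 and apply the update.
f'(x) = 78*x - 48
f'(9.3105) = 78*9.3105 - 48 = 678.219
x_1 = 9.3105 - 0.001*678.219 = 8.6323


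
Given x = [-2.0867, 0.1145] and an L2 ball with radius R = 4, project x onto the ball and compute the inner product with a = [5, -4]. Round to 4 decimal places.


Step 1: Compute ||x|| (intermediates to 6 decimals).
||x|| = sqrt((-2.0867)^2 + 0.1145^2) = 2.089839
Step 2: Project.
Since ||x|| <= R, proj = x (no scaling needed).
proj(x) = [-2.0867, 0.1145]
Step 3: Dot product.
a^T * proj(x) = 5*(-2.0867) - 4*0.1145 = -10.8915


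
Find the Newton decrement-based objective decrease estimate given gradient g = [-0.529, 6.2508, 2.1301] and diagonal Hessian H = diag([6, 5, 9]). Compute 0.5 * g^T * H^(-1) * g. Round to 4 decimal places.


Step 1: H is diagonal, so H^(-1) * g = [-0.0882, 1.2502, 0.2367].
Step 2: g^T H^(-1) g = sum_i g_i^2 / H_ii
  = (-0.529)^2/6 + (6.2508)^2/5 + (2.1301)^2/9
  = 0.0466 + 7.8145 + 0.5041 = 8.3653
Step 3: Objective decrease = 0.5 * g^T H^(-1) g = 4.1826
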